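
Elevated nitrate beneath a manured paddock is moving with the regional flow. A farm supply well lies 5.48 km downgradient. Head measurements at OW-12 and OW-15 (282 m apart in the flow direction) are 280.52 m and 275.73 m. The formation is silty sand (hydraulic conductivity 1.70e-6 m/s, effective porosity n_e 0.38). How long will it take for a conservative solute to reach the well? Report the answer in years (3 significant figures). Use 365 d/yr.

2290 years

Hydraulic gradient i = (280.52 − 275.73) / 282 = 4.79 / 282 = 0.01699
K = 1.70e-6 m/s × 86400 s/d = 0.1469 m/d
Specific discharge q = 0.1469 × 0.01699 = 0.002495 m/d
Seepage velocity v = q / n = 0.002495 / 0.38 = 0.006565 m/d
L = 5.48 km = 5480 m
t = L / v = 5480 / 0.006565 = 834700 d
   = 834700 / 365 = 2290 yr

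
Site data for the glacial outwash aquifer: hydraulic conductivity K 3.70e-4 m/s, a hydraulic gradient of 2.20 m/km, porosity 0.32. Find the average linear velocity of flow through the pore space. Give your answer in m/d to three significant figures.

0.220 m/d

K = 3.70e-4 m/s × 86400 s/d = 31.97 m/d
Specific discharge q = 31.97 × 0.0022 = 0.07033 m/d
v_s = q/n_e = 0.07033/0.32 = 0.2198 m/d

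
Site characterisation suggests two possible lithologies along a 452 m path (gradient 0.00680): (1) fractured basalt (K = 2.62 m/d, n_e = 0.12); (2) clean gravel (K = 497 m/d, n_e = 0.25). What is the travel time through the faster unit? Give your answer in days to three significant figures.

33.4 days

Unit 1 (fractured basalt): v = 2.62×0.0068/0.12 = 0.1485 m/d, t = 452/0.1485 = 3044 d
Unit 2 (clean gravel): v = 497×0.0068/0.25 = 13.52 m/d, t = 452/13.52 = 33.44 d
Faster unit: t = 33.4 d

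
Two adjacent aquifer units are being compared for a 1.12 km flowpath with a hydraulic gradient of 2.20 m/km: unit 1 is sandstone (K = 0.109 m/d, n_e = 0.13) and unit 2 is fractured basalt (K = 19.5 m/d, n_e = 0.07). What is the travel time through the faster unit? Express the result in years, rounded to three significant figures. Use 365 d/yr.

Unit 1 (sandstone): v = 0.109×0.0022/0.13 = 0.001845 m/d, t = 1120/0.001845 = 607200 d
Unit 2 (fractured basalt): v = 19.5×0.0022/0.07 = 0.6129 m/d, t = 1120/0.6129 = 1828 d
Faster: 1828 d / 365 = 5.01 yr

5.01 years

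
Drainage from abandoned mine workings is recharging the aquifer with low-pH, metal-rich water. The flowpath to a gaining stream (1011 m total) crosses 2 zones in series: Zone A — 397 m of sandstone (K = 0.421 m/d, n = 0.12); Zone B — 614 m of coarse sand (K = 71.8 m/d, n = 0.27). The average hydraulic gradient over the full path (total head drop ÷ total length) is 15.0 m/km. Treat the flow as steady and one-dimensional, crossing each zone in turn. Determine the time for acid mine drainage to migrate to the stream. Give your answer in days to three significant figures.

13400 days

Steady 1-D flow in series ⇒ the Darcy flux q is identical in every zone and the zone head losses add (resistances L/K in series).
Σ(L/K) = 397/0.421 + 614/71.8 = 943.0 + 8.552 = 951.5 d
K_eq = L_total / Σ(L/K) = 1011 / 951.5 = 1.062 m/d
q = K_eq · i = 1.062 × 0.015 = 0.01594 m/d (same in every zone)
Zone A: v = q/n = 0.01594/0.12 = 0.1328 m/d → t_A = 397/0.1328 = 2989 d
Zone B: v = q/n = 0.01594/0.27 = 0.05903 m/d → t_B = 614/0.05903 = 10400 d
Total t = 2989 + 10400 = 13390 d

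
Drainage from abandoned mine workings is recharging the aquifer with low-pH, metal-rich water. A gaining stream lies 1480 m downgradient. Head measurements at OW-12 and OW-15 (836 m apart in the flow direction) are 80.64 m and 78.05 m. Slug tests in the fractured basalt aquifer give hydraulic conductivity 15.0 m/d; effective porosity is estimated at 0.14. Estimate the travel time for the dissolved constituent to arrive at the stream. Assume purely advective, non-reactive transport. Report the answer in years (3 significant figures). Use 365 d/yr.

12.2 years

Hydraulic gradient i = (80.64 − 78.05) / 836 = 2.59 / 836 = 0.003098
Specific discharge q = 15.0 × 0.003098 = 0.04647 m/d
v = Ki/n = 15.0·0.003098/0.14 = 0.3319 m/d
t = L / v = 1480 / 0.3319 = 4459 d
   = 4459 / 365 = 12.2 yr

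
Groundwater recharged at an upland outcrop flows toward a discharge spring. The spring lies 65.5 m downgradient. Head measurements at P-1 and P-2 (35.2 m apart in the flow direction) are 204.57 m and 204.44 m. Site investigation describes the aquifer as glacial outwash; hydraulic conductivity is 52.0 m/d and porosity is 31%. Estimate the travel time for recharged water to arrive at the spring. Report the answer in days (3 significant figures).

Hydraulic gradient i = (204.57 − 204.44) / 35.2 = 0.13 / 35.2 = 0.003693
Darcy flux q = K·i = 52.0 × 0.003693 = 0.1920 m/d
Average linear velocity = 0.1920 / 0.31 = 0.6195 m/d
t = L / v = 65.5 / 0.6195 = 105.7 d

106 days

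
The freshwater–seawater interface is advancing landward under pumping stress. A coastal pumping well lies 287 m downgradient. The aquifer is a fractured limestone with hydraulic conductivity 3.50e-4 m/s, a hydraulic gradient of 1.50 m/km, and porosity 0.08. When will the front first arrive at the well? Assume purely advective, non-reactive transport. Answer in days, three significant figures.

506 days

K = 3.50e-4 m/s × 86400 s/d = 30.24 m/d
q = Ki = 30.24 × 0.0015 = 0.04536 m/d
v_s = q/n_e = 0.04536/0.08 = 0.5670 m/d
t = L / v = 287 / 0.5670 = 506.2 d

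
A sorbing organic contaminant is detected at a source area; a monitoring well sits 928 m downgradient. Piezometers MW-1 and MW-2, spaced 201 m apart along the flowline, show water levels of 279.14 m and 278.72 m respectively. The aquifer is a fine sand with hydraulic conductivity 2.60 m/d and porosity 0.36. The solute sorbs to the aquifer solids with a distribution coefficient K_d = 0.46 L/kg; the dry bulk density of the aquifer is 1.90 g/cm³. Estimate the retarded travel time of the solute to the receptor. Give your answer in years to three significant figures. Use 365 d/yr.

Hydraulic gradient i = (279.14 − 278.72) / 201 = 0.42 / 201 = 0.002090
Specific discharge q = 2.60 × 0.002090 = 0.005433 m/d
v = Ki/n = 2.60·0.002090/0.36 = 0.01509 m/d
Retardation R = 1 + ρ_b·K_d/n = 1 + 1.90×0.46/0.36 = 3.428
Contaminant velocity v_c = v/R = 0.01509/3.428 = 0.004403 m/d
t = L/v_c = 928/0.004403 = 210800 d
   = 210800/365 = 577 yr

577 years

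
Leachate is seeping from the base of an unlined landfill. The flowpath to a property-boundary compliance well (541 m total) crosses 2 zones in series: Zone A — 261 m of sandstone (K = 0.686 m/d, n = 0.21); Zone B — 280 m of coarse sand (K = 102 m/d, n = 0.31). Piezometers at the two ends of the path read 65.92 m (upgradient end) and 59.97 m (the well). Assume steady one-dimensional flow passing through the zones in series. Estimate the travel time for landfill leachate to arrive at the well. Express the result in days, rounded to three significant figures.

Total head drop ΔH = 65.92 − 59.97 = 5.95 m
Steady 1-D flow in series ⇒ the Darcy flux q is identical in every zone and the zone head losses add (resistances L/K in series).
Σ(L/K) = 261/0.686 + 280/102 = 380.5 + 2.745 = 383.2 d
q = ΔH / Σ(L/K) = 5.95 / 383.2 = 0.01553 m/d (same in every zone)
Zone A: v = q/n = 0.01553/0.21 = 0.07394 m/d → t_A = 261/0.07394 = 3530 d
Zone B: v = q/n = 0.01553/0.31 = 0.05009 m/d → t_B = 280/0.05009 = 5590 d
Total t = 3530 + 5590 = 9120 d

9120 days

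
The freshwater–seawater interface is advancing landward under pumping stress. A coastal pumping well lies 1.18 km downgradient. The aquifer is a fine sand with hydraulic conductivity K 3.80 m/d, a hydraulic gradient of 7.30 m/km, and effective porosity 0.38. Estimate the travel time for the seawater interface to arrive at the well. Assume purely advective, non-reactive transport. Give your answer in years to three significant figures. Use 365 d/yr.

Specific discharge q = 3.80 × 0.0073 = 0.02774 m/d
Average linear velocity = 0.02774 / 0.38 = 0.07300 m/d
L = 1.18 km = 1180 m
t = L / v = 1180 / 0.07300 = 16160 d
   = 16160 / 365 = 44.3 yr

44.3 years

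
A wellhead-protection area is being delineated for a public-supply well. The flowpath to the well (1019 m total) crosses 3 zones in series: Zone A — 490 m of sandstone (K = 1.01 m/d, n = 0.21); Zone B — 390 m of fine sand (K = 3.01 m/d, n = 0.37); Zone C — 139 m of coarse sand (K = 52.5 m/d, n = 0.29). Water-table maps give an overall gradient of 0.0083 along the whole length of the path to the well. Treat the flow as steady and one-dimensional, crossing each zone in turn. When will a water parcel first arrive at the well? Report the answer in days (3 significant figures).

Continuity: the same q passes through each zone, so ΔH = q·Σ(L_j/K_j) — the zones act as resistances in series.
Σ(L/K) = 490/1.01 + 390/3.01 + 139/52.5 = 485.1 + 129.6 + 2.648 = 617.4 d
K_eq = L_total / Σ(L/K) = 1019 / 617.4 = 1.651 m/d
q = K_eq · i = 1.651 × 0.0083 = 0.01370 m/d (same in every zone)
Zone A: v = q/n = 0.01370/0.21 = 0.06524 m/d → t_A = 490/0.06524 = 7511 d
Zone B: v = q/n = 0.01370/0.37 = 0.03703 m/d → t_B = 390/0.03703 = 10530 d
Zone C: v = q/n = 0.01370/0.29 = 0.04724 m/d → t_C = 139/0.04724 = 2942 d
Total t = 7511 + 10530 + 2942 = 20990 d

21000 days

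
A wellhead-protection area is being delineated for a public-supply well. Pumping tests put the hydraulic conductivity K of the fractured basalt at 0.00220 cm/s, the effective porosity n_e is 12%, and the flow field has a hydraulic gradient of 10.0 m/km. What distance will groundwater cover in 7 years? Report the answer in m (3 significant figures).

405 m

K = 0.00220 cm/s × 864 = 1.901 m/d
Specific discharge q = 1.901 × 0.010 = 0.01901 m/d
Average linear velocity = 0.01901 / 0.12 = 0.1584 m/d
T = 7 yr × 365 = 2555 d
L = v × T = 0.1584 × 2555 = 404.7 m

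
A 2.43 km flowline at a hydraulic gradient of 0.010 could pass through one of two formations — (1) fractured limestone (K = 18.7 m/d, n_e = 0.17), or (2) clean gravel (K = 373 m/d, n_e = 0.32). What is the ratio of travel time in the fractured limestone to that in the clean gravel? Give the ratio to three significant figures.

Unit 1 (fractured limestone): v = 18.7×0.010/0.17 = 1.100 m/d, t = 2430/1.100 = 2209 d
Unit 2 (clean gravel): v = 373×0.010/0.32 = 11.66 m/d, t = 2430/11.66 = 208.5 d
t(fractured limestone) / t(clean gravel) = 2209/208.5 = 10.6

10.6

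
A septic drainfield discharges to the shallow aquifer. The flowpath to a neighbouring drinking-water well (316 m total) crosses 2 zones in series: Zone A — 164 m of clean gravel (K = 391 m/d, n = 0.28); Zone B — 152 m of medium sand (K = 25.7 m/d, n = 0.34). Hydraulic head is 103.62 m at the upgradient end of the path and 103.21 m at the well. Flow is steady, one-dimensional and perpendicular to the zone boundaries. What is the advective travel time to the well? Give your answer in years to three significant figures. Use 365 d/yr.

Total head drop ΔH = 103.62 − 103.21 = 0.41 m
Steady 1-D flow in series ⇒ the Darcy flux q is identical in every zone and the zone head losses add (resistances L/K in series).
Σ(L/K) = 164/391 + 152/25.7 = 0.4194 + 5.914 = 6.334 d
q = ΔH / Σ(L/K) = 0.41 / 6.334 = 0.06473 m/d (same in every zone)
Zone A: v = q/n = 0.06473/0.28 = 0.2312 m/d → t_A = 164/0.2312 = 709.4 d
Zone B: v = q/n = 0.06473/0.34 = 0.1904 m/d → t_B = 152/0.1904 = 798.4 d
Total t = 709.4 + 798.4 = 1508 d
   = 1508 / 365 = 4.13 yr

4.13 years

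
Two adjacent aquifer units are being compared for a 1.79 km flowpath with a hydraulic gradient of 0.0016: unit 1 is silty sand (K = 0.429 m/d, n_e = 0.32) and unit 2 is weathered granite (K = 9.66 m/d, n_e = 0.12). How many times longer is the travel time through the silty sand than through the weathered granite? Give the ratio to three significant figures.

60.0

Unit 1 (silty sand): v = 0.429×0.0016/0.32 = 0.002145 m/d, t = 1790/0.002145 = 834500 d
Unit 2 (weathered granite): v = 9.66×0.0016/0.12 = 0.1288 m/d, t = 1790/0.1288 = 13900 d
t(silty sand) / t(weathered granite) = 834500/13900 = 60.0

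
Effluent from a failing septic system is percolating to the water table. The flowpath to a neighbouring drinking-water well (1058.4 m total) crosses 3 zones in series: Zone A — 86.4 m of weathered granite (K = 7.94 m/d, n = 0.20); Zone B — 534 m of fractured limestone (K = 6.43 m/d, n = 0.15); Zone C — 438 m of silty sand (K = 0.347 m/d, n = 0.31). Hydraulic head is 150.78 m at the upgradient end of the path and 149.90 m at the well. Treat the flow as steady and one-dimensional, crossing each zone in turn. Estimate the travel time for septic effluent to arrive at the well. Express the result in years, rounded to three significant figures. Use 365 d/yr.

Total head drop ΔH = 150.78 − 149.90 = 0.88 m
Continuity: the same q passes through each zone, so ΔH = q·Σ(L_j/K_j) — the zones act as resistances in series.
Σ(L/K) = 86.4/7.94 + 534/6.43 + 438/0.347 = 10.88 + 83.05 + 1262 = 1356 d
q = ΔH / Σ(L/K) = 0.88 / 1356 = 6.489e-4 m/d (same in every zone)
Zone A: v = q/n = 6.489e-4/0.20 = 0.003244 m/d → t_A = 86.4/0.003244 = 26630 d
Zone B: v = q/n = 6.489e-4/0.15 = 0.004326 m/d → t_B = 534/0.004326 = 123400 d
Zone C: v = q/n = 6.489e-4/0.31 = 0.002093 m/d → t_C = 438/0.002093 = 209300 d
Total t = 26630 + 123400 + 209300 = 359300 d
   = 359300 / 365 = 984 yr

984 years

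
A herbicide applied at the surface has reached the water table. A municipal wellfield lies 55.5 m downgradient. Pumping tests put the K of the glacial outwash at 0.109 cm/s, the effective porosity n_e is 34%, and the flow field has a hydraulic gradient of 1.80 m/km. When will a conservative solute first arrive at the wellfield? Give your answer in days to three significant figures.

111 days

K = 0.109 cm/s × 864 = 94.18 m/d
Specific discharge q = 94.18 × 0.0018 = 0.1695 m/d
v_s = q/n_e = 0.1695/0.34 = 0.4986 m/d
t = L / v = 55.5 / 0.4986 = 111.3 d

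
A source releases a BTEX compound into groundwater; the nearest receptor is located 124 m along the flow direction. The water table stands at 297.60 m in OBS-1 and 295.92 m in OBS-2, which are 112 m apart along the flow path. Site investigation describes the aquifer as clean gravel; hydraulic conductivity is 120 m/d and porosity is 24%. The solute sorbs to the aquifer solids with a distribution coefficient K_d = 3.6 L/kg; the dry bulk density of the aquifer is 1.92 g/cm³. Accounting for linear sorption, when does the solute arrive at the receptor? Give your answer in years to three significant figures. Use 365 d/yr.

1.35 years

Hydraulic gradient i = (297.60 − 295.92) / 112 = 1.68 / 112 = 0.01500
Darcy flux q = K·i = 120 × 0.01500 = 1.800 m/d
Seepage velocity v = q / n = 1.800 / 0.24 = 7.500 m/d
Retardation R = 1 + ρ_b·K_d/n = 1 + 1.92×3.6/0.24 = 29.80
Contaminant velocity v_c = v/R = 7.500/29.80 = 0.2517 m/d
t = L/v_c = 124/0.2517 = 492.7 d
   = 492.7/365 = 1.35 yr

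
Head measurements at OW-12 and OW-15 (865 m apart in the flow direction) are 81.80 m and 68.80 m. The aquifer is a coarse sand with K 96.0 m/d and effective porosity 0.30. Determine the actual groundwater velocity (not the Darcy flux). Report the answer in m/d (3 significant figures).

4.81 m/d

Hydraulic gradient i = (81.80 − 68.80) / 865 = 13.00 / 865 = 0.01503
Darcy flux q = K·i = 96.0 × 0.01503 = 1.443 m/d
Seepage velocity v = q / n = 1.443 / 0.30 = 4.809 m/d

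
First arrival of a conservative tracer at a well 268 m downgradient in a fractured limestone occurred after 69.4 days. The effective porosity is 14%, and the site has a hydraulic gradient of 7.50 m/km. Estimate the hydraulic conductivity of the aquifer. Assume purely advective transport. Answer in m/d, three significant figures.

v = L / t = 268 / 69.4 = 3.862 m/d
K = v · n / i = 3.862 × 0.14 / 0.0075 = 72.1 m/d

72.1 m/d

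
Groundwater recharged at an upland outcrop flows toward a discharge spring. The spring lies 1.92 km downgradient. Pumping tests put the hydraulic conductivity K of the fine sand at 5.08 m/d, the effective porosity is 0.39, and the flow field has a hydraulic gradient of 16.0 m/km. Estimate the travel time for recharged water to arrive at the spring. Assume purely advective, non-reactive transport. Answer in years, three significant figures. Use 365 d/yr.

25.2 years

Darcy flux q = K·i = 5.08 × 0.016 = 0.08128 m/d
Average linear velocity = 0.08128 / 0.39 = 0.2084 m/d
L = 1.92 km = 1920 m
t = L / v = 1920 / 0.2084 = 9213 d
   = 9213 / 365 = 25.2 yr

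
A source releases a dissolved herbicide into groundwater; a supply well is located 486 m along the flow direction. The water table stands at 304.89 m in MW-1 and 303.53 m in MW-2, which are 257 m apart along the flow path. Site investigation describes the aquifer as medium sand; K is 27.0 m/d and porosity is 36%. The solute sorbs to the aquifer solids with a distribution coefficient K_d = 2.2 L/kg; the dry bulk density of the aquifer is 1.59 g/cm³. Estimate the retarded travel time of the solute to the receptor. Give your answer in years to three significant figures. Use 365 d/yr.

36.0 years

Hydraulic gradient i = (304.89 − 303.53) / 257 = 1.36 / 257 = 0.005292
Specific discharge q = 27.0 × 0.005292 = 0.1429 m/d
Average linear velocity = 0.1429 / 0.36 = 0.3969 m/d
Retardation R = 1 + ρ_b·K_d/n = 1 + 1.59×2.2/0.36 = 10.72
Contaminant velocity v_c = v/R = 0.3969/10.72 = 0.03703 m/d
t = L/v_c = 486/0.03703 = 13120 d
   = 13120/365 = 36.0 yr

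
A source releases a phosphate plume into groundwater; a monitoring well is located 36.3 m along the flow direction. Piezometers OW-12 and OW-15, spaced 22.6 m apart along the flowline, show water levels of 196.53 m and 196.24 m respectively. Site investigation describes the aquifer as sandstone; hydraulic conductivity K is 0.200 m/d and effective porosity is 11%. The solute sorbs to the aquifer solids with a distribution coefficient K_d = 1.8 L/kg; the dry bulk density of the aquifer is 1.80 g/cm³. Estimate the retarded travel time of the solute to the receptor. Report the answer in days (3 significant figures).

Hydraulic gradient i = (196.53 − 196.24) / 22.6 = 0.29 / 22.6 = 0.01283
Darcy flux q = K·i = 0.200 × 0.01283 = 0.002566 m/d
Seepage velocity v = q / n = 0.002566 / 0.11 = 0.02333 m/d
Retardation R = 1 + ρ_b·K_d/n = 1 + 1.80×1.8/0.11 = 30.45
Contaminant velocity v_c = v/R = 0.02333/30.45 = 7.661e-4 m/d
t = L/v_c = 36.3/7.661e-4 = 47380 d

47400 days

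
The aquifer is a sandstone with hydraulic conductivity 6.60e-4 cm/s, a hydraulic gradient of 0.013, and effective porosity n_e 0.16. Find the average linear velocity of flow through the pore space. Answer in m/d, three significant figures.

0.0463 m/d

K = 6.60e-4 cm/s × 864 = 0.5702 m/d
Specific discharge q = 0.5702 × 0.013 = 0.007413 m/d
v_s = q/n_e = 0.007413/0.16 = 0.04633 m/d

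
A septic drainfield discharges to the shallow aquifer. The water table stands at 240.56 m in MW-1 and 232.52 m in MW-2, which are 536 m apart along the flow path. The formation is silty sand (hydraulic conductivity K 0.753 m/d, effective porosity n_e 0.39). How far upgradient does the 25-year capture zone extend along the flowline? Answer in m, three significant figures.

264 m

Hydraulic gradient i = (240.56 − 232.52) / 536 = 8.04 / 536 = 0.01500
q = Ki = 0.753 × 0.01500 = 0.01129 m/d
v = Ki/n = 0.753·0.01500/0.39 = 0.02896 m/d
T = 25 yr × 365 = 9125 d
L = v × T = 0.02896 × 9125 = 264.3 m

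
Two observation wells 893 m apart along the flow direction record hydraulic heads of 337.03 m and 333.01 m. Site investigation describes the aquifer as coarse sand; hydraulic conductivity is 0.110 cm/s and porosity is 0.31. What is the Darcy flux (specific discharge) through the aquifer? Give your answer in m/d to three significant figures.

Hydraulic gradient i = (337.03 − 333.01) / 893 = 4.02 / 893 = 0.004502
K = 0.110 cm/s × 864 = 95.04 m/d
q = Ki = 95.04 × 0.004502 = 0.4278 m/d

0.428 m/d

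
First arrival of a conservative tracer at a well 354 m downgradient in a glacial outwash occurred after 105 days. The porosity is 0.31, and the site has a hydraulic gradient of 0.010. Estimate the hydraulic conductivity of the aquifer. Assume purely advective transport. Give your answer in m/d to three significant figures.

v = L / t = 354 / 105 = 3.371 m/d
K = v · n / i = 3.371 × 0.31 / 0.010 = 105 m/d

105 m/d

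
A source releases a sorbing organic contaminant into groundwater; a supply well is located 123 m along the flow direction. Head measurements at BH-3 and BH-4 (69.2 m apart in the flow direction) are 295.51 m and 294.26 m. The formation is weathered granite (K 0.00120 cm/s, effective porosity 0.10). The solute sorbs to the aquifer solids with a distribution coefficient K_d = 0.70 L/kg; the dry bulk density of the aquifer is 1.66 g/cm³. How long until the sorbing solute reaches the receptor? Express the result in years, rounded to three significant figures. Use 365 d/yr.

22.7 years

Hydraulic gradient i = (295.51 − 294.26) / 69.2 = 1.25 / 69.2 = 0.01806
K = 0.00120 cm/s × 864 = 1.037 m/d
Specific discharge q = 1.037 × 0.01806 = 0.01873 m/d
v_s = q/n_e = 0.01873/0.10 = 0.1873 m/d
Retardation R = 1 + ρ_b·K_d/n = 1 + 1.66×0.70/0.10 = 12.62
Contaminant velocity v_c = v/R = 0.1873/12.62 = 0.01484 m/d
t = L/v_c = 123/0.01484 = 8288 d
   = 8288/365 = 22.7 yr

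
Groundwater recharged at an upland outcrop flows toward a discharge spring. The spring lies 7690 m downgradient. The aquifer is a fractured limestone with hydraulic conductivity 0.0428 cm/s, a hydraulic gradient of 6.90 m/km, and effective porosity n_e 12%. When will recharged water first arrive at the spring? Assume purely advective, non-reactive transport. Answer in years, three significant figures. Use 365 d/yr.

9.91 years

K = 0.0428 cm/s × 864 = 36.98 m/d
Darcy flux q = K·i = 36.98 × 0.0069 = 0.2552 m/d
Seepage velocity v = q / n = 0.2552 / 0.12 = 2.126 m/d
t = L / v = 7690 / 2.126 = 3617 d
   = 3617 / 365 = 9.91 yr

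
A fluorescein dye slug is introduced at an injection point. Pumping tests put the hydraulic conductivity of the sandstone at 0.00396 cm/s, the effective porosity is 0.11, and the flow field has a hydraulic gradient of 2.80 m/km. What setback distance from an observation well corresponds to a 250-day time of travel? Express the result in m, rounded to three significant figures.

21.8 m

K = 0.00396 cm/s × 864 = 3.421 m/d
Darcy flux q = K·i = 3.421 × 0.0028 = 0.009580 m/d
v = Ki/n = 3.421·0.0028/0.11 = 0.08709 m/d
L = v × T = 0.08709 × 250 = 21.77 m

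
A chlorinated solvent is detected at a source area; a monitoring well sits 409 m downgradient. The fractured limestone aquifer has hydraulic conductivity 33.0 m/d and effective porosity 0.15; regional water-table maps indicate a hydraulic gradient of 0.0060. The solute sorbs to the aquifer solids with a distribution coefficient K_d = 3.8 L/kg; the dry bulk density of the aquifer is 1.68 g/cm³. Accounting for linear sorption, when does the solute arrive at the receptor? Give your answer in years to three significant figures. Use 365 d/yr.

37.0 years

Specific discharge q = 33.0 × 0.0060 = 0.1980 m/d
v_s = q/n_e = 0.1980/0.15 = 1.320 m/d
Retardation R = 1 + ρ_b·K_d/n = 1 + 1.68×3.8/0.15 = 43.56
Contaminant velocity v_c = v/R = 1.320/43.56 = 0.03030 m/d
t = L/v_c = 409/0.03030 = 13500 d
   = 13500/365 = 37.0 yr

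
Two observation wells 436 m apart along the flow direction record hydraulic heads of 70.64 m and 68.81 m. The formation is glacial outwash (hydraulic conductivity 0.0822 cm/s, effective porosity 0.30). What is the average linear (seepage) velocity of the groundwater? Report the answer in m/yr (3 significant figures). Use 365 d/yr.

Hydraulic gradient i = (70.64 − 68.81) / 436 = 1.83 / 436 = 0.004197
K = 0.0822 cm/s × 864 = 71.02 m/d
Darcy flux q = K·i = 71.02 × 0.004197 = 0.2981 m/d
Average linear velocity = 0.2981 / 0.30 = 0.9936 m/d
   = 0.9936 × 365 = 363 m/yr

363 m/yr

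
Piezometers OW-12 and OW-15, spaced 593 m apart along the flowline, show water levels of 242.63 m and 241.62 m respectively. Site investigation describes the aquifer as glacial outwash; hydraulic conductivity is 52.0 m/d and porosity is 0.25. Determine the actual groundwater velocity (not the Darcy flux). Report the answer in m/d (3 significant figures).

0.354 m/d

Hydraulic gradient i = (242.63 − 241.62) / 593 = 1.01 / 593 = 0.001703
q = Ki = 52.0 × 0.001703 = 0.08857 m/d
Seepage velocity v = q / n = 0.08857 / 0.25 = 0.3543 m/d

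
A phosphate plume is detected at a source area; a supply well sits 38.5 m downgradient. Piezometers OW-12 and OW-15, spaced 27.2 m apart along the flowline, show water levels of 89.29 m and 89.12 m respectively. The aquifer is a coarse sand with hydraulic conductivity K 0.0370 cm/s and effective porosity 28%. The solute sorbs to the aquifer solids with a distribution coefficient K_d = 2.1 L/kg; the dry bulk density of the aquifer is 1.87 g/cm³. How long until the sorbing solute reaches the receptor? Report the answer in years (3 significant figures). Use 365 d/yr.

Hydraulic gradient i = (89.29 − 89.12) / 27.2 = 0.17 / 27.2 = 0.006250
K = 0.0370 cm/s × 864 = 31.97 m/d
q = Ki = 31.97 × 0.006250 = 0.1998 m/d
Seepage velocity v = q / n = 0.1998 / 0.28 = 0.7136 m/d
Retardation R = 1 + ρ_b·K_d/n = 1 + 1.87×2.1/0.28 = 15.03
Contaminant velocity v_c = v/R = 0.7136/15.03 = 0.04749 m/d
t = L/v_c = 38.5/0.04749 = 810.7 d
   = 810.7/365 = 2.22 yr

2.22 years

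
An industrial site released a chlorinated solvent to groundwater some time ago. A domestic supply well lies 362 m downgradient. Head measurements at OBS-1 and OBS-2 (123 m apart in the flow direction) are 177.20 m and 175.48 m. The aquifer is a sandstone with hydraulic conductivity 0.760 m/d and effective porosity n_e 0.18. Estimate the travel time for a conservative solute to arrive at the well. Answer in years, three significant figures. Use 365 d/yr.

16.8 years

Hydraulic gradient i = (177.20 − 175.48) / 123 = 1.72 / 123 = 0.01398
Specific discharge q = 0.760 × 0.01398 = 0.01063 m/d
v = Ki/n = 0.760·0.01398/0.18 = 0.05904 m/d
t = L / v = 362 / 0.05904 = 6131 d
   = 6131 / 365 = 16.8 yr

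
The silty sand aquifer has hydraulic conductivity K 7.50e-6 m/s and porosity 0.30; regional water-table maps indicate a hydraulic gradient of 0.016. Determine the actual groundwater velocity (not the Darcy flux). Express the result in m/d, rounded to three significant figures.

K = 7.50e-6 m/s × 86400 s/d = 0.6480 m/d
Darcy flux q = K·i = 0.6480 × 0.016 = 0.01037 m/d
v = Ki/n = 0.6480·0.016/0.30 = 0.03456 m/d

0.0346 m/d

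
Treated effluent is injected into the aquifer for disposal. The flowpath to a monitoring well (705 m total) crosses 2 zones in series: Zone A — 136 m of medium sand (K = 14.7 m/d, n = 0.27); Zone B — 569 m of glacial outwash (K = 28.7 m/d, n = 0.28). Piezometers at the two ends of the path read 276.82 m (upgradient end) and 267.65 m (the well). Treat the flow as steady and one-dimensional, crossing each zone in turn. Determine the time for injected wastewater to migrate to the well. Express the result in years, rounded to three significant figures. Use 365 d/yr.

Total head drop ΔH = 276.82 − 267.65 = 9.17 m
Steady 1-D flow in series ⇒ the Darcy flux q is identical in every zone and the zone head losses add (resistances L/K in series).
Σ(L/K) = 136/14.7 + 569/28.7 = 9.252 + 19.83 = 29.08 d
q = ΔH / Σ(L/K) = 9.17 / 29.08 = 0.3154 m/d (same in every zone)
Zone A: v = q/n = 0.3154/0.27 = 1.168 m/d → t_A = 136/1.168 = 116.4 d
Zone B: v = q/n = 0.3154/0.28 = 1.126 m/d → t_B = 569/1.126 = 505.2 d
Total t = 116.4 + 505.2 = 621.6 d
   = 621.6 / 365 = 1.70 yr

1.70 years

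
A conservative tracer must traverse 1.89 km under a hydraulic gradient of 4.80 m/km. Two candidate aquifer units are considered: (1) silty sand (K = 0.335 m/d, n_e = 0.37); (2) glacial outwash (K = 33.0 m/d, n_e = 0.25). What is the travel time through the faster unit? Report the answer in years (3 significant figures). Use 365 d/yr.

Unit 1 (silty sand): v = 0.335×0.0048/0.37 = 0.004346 m/d, t = 1890/0.004346 = 434900 d
Unit 2 (glacial outwash): v = 33.0×0.0048/0.25 = 0.6336 m/d, t = 1890/0.6336 = 2983 d
Faster: 2983 d / 365 = 8.17 yr

8.17 years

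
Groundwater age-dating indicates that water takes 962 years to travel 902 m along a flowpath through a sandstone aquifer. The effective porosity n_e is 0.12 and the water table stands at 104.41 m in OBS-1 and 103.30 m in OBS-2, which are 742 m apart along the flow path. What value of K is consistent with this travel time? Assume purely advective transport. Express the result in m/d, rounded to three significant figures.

Hydraulic gradient i = (104.41 − 103.30) / 742 = 1.11 / 742 = 0.001496
t = 962 years = 351100 d
v = L / t = 902 / 351100 = 0.002569 m/d
K = v · n / i = 0.002569 × 0.12 / 0.001496 = 0.206 m/d

0.206 m/d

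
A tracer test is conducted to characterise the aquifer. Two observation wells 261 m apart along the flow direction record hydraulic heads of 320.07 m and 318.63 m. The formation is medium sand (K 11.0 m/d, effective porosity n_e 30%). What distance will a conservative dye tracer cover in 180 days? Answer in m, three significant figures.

36.4 m

Hydraulic gradient i = (320.07 − 318.63) / 261 = 1.44 / 261 = 0.005517
q = Ki = 11.0 × 0.005517 = 0.06069 m/d
Seepage velocity v = q / n = 0.06069 / 0.30 = 0.2023 m/d
L = v × T = 0.2023 × 180 = 36.41 m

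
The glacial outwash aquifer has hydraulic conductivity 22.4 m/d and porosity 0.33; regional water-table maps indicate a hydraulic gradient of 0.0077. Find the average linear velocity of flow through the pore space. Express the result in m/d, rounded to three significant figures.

0.523 m/d

Specific discharge q = 22.4 × 0.0077 = 0.1725 m/d
v = Ki/n = 22.4·0.0077/0.33 = 0.5227 m/d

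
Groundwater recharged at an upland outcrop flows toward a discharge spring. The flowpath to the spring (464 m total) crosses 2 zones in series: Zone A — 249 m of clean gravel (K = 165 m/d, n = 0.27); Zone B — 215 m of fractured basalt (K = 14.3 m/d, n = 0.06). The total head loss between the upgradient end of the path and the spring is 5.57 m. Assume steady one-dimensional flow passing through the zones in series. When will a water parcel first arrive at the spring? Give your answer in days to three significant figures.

238 days

Steady 1-D flow in series ⇒ the Darcy flux q is identical in every zone and the zone head losses add (resistances L/K in series).
Σ(L/K) = 249/165 + 215/14.3 = 1.509 + 15.03 = 16.54 d
q = ΔH / Σ(L/K) = 5.57 / 16.54 = 0.3367 m/d (same in every zone)
Zone A: v = q/n = 0.3367/0.27 = 1.247 m/d → t_A = 249/1.247 = 199.7 d
Zone B: v = q/n = 0.3367/0.06 = 5.611 m/d → t_B = 215/5.611 = 38.32 d
Total t = 199.7 + 38.32 = 238.0 d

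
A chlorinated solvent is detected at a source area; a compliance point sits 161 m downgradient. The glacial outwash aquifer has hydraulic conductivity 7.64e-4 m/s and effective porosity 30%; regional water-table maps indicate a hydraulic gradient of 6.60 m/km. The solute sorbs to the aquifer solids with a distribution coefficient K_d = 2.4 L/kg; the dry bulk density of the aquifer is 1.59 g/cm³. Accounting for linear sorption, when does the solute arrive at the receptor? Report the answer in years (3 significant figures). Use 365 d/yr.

K = 7.64e-4 m/s × 86400 s/d = 66.01 m/d
Specific discharge q = 66.01 × 0.0066 = 0.4357 m/d
v = Ki/n = 66.01·0.0066/0.30 = 1.452 m/d
Retardation R = 1 + ρ_b·K_d/n = 1 + 1.59×2.4/0.30 = 13.72
Contaminant velocity v_c = v/R = 1.452/13.72 = 0.1058 m/d
t = L/v_c = 161/0.1058 = 1521 d
   = 1521/365 = 4.17 yr

4.17 years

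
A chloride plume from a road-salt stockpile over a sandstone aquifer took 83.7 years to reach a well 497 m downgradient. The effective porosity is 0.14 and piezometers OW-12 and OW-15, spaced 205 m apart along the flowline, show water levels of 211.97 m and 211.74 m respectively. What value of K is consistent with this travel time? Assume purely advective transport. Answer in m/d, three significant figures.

Hydraulic gradient i = (211.97 − 211.74) / 205 = 0.23 / 205 = 0.001122
t = 83.7 years = 30550 d
v = L / t = 497 / 30550 = 0.01627 m/d
K = v · n / i = 0.01627 × 0.14 / 0.001122 = 2.03 m/d

2.03 m/d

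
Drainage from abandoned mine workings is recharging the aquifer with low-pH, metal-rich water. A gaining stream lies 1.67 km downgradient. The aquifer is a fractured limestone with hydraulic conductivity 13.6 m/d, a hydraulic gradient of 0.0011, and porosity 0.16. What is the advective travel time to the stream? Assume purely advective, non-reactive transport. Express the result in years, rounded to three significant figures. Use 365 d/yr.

48.9 years

Specific discharge q = 13.6 × 0.0011 = 0.01496 m/d
v_s = q/n_e = 0.01496/0.16 = 0.09350 m/d
L = 1.67 km = 1670 m
t = L / v = 1670 / 0.09350 = 17860 d
   = 17860 / 365 = 48.9 yr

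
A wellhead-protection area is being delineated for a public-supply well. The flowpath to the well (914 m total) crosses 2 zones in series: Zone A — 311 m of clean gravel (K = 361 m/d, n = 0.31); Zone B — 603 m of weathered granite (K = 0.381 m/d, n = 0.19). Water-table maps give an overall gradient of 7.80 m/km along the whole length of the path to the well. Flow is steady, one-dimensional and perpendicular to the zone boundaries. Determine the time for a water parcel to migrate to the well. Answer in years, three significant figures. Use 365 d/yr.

Steady 1-D flow in series ⇒ the Darcy flux q is identical in every zone and the zone head losses add (resistances L/K in series).
Σ(L/K) = 311/361 + 603/0.381 = 0.8615 + 1583 = 1584 d
K_eq = L_total / Σ(L/K) = 914 / 1584 = 0.5772 m/d
q = K_eq · i = 0.5772 × 0.0078 = 0.004502 m/d (same in every zone)
Zone A: v = q/n = 0.004502/0.31 = 0.01452 m/d → t_A = 311/0.01452 = 21410 d
Zone B: v = q/n = 0.004502/0.19 = 0.02370 m/d → t_B = 603/0.02370 = 25450 d
Total t = 21410 + 25450 = 46860 d
   = 46860 / 365 = 128 yr

128 years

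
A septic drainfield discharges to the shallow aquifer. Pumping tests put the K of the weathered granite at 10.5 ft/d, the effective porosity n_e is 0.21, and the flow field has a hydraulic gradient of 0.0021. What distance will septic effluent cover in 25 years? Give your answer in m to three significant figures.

292 m

K = 10.5 ft/d × 0.3048 = 3.200 m/d
q = Ki = 3.200 × 0.0021 = 0.006721 m/d
Average linear velocity = 0.006721 / 0.21 = 0.03200 m/d
T = 25 yr × 365 = 9125 d
L = v × T = 0.03200 × 9125 = 292.0 m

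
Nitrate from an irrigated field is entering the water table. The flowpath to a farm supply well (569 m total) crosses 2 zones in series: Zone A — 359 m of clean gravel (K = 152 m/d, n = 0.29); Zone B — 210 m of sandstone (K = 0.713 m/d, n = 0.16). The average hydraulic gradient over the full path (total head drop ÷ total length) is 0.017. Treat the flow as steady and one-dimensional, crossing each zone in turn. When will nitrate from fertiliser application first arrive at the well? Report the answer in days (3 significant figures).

4230 days

For zones in series the flux q is common to all zones; the equivalent conductivity is the harmonic (thickness-weighted) mean, K_eq = L_total / Σ(L_j/K_j).
Σ(L/K) = 359/152 + 210/0.713 = 2.362 + 294.5 = 296.9 d
K_eq = L_total / Σ(L/K) = 569 / 296.9 = 1.917 m/d
q = K_eq · i = 1.917 × 0.017 = 0.03258 m/d (same in every zone)
Zone A: v = q/n = 0.03258/0.29 = 0.1123 m/d → t_A = 359/0.1123 = 3195 d
Zone B: v = q/n = 0.03258/0.16 = 0.2036 m/d → t_B = 210/0.2036 = 1031 d
Total t = 3195 + 1031 = 4227 d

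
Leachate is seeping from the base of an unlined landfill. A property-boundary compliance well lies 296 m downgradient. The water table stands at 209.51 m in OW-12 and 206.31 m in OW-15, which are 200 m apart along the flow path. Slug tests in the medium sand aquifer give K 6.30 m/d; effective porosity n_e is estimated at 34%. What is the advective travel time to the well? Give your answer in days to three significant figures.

998 days

Hydraulic gradient i = (209.51 − 206.31) / 200 = 3.20 / 200 = 0.01600
Specific discharge q = 6.30 × 0.01600 = 0.1008 m/d
Average linear velocity = 0.1008 / 0.34 = 0.2965 m/d
t = L / v = 296 / 0.2965 = 998.4 d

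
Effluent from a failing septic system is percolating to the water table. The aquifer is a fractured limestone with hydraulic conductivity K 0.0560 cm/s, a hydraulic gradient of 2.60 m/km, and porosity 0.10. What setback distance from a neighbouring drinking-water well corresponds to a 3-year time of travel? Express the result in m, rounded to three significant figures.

1380 m

K = 0.0560 cm/s × 864 = 48.38 m/d
Darcy flux q = K·i = 48.38 × 0.0026 = 0.1258 m/d
v = Ki/n = 48.38·0.0026/0.10 = 1.258 m/d
T = 3 yr × 365 = 1095 d
L = v × T = 1.258 × 1095 = 1377 m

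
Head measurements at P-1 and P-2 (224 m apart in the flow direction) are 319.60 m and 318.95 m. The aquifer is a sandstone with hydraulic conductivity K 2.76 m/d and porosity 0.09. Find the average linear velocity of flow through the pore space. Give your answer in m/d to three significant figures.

Hydraulic gradient i = (319.60 − 318.95) / 224 = 0.65 / 224 = 0.002902
Specific discharge q = 2.76 × 0.002902 = 0.008009 m/d
Average linear velocity = 0.008009 / 0.09 = 0.08899 m/d

0.0890 m/d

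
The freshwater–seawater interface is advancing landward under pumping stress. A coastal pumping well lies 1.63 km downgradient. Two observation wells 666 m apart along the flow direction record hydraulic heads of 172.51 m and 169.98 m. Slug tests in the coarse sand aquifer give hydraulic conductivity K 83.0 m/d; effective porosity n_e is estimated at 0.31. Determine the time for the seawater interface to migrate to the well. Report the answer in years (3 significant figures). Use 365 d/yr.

4.39 years

Hydraulic gradient i = (172.51 − 169.98) / 666 = 2.53 / 666 = 0.003799
Specific discharge q = 83.0 × 0.003799 = 0.3153 m/d
Average linear velocity = 0.3153 / 0.31 = 1.017 m/d
L = 1.63 km = 1630 m
t = L / v = 1630 / 1.017 = 1603 d
   = 1603 / 365 = 4.39 yr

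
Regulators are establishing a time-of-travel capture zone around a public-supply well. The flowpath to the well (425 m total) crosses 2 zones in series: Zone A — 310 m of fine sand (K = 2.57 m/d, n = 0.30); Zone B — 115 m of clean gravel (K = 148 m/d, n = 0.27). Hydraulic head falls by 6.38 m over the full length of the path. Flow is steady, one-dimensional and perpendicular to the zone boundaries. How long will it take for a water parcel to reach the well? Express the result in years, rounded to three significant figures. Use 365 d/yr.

Steady 1-D flow in series ⇒ the Darcy flux q is identical in every zone and the zone head losses add (resistances L/K in series).
Σ(L/K) = 310/2.57 + 115/148 = 120.6 + 0.7770 = 121.4 d
q = ΔH / Σ(L/K) = 6.38 / 121.4 = 0.05255 m/d (same in every zone)
Zone A: v = q/n = 0.05255/0.30 = 0.1752 m/d → t_A = 310/0.1752 = 1770 d
Zone B: v = q/n = 0.05255/0.27 = 0.1946 m/d → t_B = 115/0.1946 = 590.8 d
Total t = 1770 + 590.8 = 2360 d
   = 2360 / 365 = 6.47 yr

6.47 years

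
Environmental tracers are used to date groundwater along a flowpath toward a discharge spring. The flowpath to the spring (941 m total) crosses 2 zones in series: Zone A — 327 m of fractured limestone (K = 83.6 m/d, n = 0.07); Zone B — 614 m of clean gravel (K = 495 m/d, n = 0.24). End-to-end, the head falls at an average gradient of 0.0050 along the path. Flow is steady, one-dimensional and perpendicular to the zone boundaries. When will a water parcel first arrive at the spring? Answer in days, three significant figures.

186 days

Continuity: the same q passes through each zone, so ΔH = q·Σ(L_j/K_j) — the zones act as resistances in series.
Σ(L/K) = 327/83.6 + 614/495 = 3.911 + 1.240 = 5.152 d
K_eq = L_total / Σ(L/K) = 941 / 5.152 = 182.7 m/d
q = K_eq · i = 182.7 × 0.0050 = 0.9133 m/d (same in every zone)
Zone A: v = q/n = 0.9133/0.07 = 13.05 m/d → t_A = 327/13.05 = 25.06 d
Zone B: v = q/n = 0.9133/0.24 = 3.805 m/d → t_B = 614/3.805 = 161.4 d
Total t = 25.06 + 161.4 = 186.4 d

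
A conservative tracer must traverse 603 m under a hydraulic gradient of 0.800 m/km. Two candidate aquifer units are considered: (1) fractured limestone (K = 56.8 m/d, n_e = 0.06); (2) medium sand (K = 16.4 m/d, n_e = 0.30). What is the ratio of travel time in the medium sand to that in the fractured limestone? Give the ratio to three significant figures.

Unit 1 (fractured limestone): v = 56.8×8.0e-4/0.06 = 0.7573 m/d, t = 603/0.7573 = 796.2 d
Unit 2 (medium sand): v = 16.4×8.0e-4/0.30 = 0.04373 m/d, t = 603/0.04373 = 13790 d
t(medium sand) / t(fractured limestone) = 13790/796.2 = 17.3

17.3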